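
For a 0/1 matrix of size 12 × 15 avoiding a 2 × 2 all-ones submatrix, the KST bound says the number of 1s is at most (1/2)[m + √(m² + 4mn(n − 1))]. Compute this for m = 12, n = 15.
z(12, 15; 2, 2) ≤ (1/2)[12 + √(12² + 4·12·15·14)] = (1/2)[12 + √10224] = 56.5569

Kővári–Sós–Turán: let r_1, ..., r_12 be the row sums and z = Σ r_i the total number of 1s. Each pair of columns can share at most one row with both entries 1 (else a 2×2 all-ones block appears), so Σ_i C(r_i, 2) ≤ C(15, 2) = 105. By convexity Σ_i C(r_i, 2) ≥ 12·C(z/12, 2) = z(z − 12)/(2·12), giving z² − 12z − 12·15·14 ≤ 0 and hence z ≤ (1/2)[12 + √(144 + 4·2520)] = (1/2)[12 + √10224] ≈ (1/2)(12 + 101.1138) = 56.5569.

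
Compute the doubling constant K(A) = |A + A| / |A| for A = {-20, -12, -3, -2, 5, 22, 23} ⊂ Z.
K = |A + A| / |A| = 23/7

Enumerate A + A = {a + b : a, b ∈ A}. With |A| = 7, there are |A|^2 = 49 ordered sum pairs; collecting distinct values, A + A = {-40, -32, -24, -23, -22, -15, -14, -7, -6, -5, -4, 2, 3, 10, 11, 19, 20, 21, 27, 28, 44, 45, 46}, so |A + A| = 23. Thus K = 23/7. For comparison, the minimum possible |A + A| over all 7-element sets is 2·7 − 1 = 13 (so min K = 13/7), attained only by arithmetic progressions.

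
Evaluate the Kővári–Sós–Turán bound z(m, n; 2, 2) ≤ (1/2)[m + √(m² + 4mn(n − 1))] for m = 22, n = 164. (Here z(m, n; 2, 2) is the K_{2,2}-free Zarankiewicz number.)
z(22, 164; 2, 2) ≤ (1/2)[22 + √(22² + 4·22·164·163)] = (1/2)[22 + √2352900] = 777.9583

Kővári–Sós–Turán: let r_1, ..., r_22 be the row sums and z = Σ r_i the total number of 1s. Each pair of columns can share at most one row with both entries 1 (else a 2×2 all-ones block appears), so Σ_i C(r_i, 2) ≤ C(164, 2) = 13366. By convexity Σ_i C(r_i, 2) ≥ 22·C(z/22, 2) = z(z − 22)/(2·22), giving z² − 22z − 22·164·163 ≤ 0 and hence z ≤ (1/2)[22 + √(484 + 4·588104)] = (1/2)[22 + √2352900] ≈ (1/2)(22 + 1533.9166) = 777.9583.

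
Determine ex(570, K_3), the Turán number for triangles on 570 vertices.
ex(570, K_3) = ⌊570^2/4⌋ = 81225

Mantel (1907): a triangle-free graph on n vertices has at most ⌊n^2/4⌋ edges, with equality for the complete bipartite graph K_{⌊n/2⌋, ⌈n/2⌉}. For n = 570: ⌊570^2/4⌋ = ⌊324900/4⌋ = 81225. The extremal graph is K_{285, 285}, which has 285·285 = 81225 edges.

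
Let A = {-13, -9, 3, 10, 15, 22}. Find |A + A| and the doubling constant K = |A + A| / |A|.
K = |A + A| / |A| = 18/6 = 3

Enumerate A + A = {a + b : a, b ∈ A}. With |A| = 6, there are |A|^2 = 36 ordered sum pairs; collecting distinct values, A + A = {-26, -22, -18, -10, -6, -3, 1, 2, 6, 9, 13, 18, 20, 25, 30, 32, 37, 44}, so |A + A| = 18. Thus K = 18/6 = 3. For comparison, the minimum possible |A + A| over all 6-element sets is 2·6 − 1 = 11 (so min K = 11/6), attained only by arithmetic progressions.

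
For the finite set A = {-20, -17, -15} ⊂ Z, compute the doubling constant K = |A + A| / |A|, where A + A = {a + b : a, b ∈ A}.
K = |A + A| / |A| = 6/3 = 2

Enumerate A + A = {a + b : a, b ∈ A}. With |A| = 3, there are |A|^2 = 9 ordered sum pairs; collecting distinct values, A + A = {-40, -37, -35, -34, -32, -30}, so |A + A| = 6. Thus K = 6/3 = 2. For comparison, the minimum possible |A + A| over all 3-element sets is 2·3 − 1 = 5 (so min K = 5/3), attained only by arithmetic progressions.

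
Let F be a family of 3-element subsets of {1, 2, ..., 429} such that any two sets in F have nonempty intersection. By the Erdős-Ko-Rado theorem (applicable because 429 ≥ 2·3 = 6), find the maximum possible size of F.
max |F| = C(428, 2) = 91378

Erdős-Ko-Rado (1961): when n ≥ 2k, max |F| = C(n−1, k−1). The bound is attained by the star {A : i ∈ A} for any fixed i ∈ [n]. Here C(429−1, 3−1) = C(428, 2) = 91378.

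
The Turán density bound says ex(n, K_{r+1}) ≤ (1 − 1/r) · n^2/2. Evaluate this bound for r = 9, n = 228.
Turán density bound = (8/9) · 228^2/2 = 23104

Turán's theorem: ex(n, K_{r+1}) is achieved by the complete r-partite Turán graph T(n, r) with parts as balanced as possible, and is at most (1 − 1/r) · n^2/2. For r = 9, n = 228: the density bound is (8/9) · 51984/2 = 23104. The integer-valued extremum is e(T(228, 9)) = 23103, which is strictly less than the density bound 23104 since 9 ∤ 228 (the parts of T(228, 9) cannot all be equal).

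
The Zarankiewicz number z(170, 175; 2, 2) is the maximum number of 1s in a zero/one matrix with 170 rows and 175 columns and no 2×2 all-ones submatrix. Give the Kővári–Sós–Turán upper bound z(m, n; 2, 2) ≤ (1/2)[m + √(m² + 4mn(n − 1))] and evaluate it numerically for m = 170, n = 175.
z(170, 175; 2, 2) ≤ (1/2)[170 + √(170² + 4·170·175·174)] = (1/2)[170 + √20734900] = 2361.7795

Kővári–Sós–Turán: let r_1, ..., r_170 be the row sums and z = Σ r_i the total number of 1s. Each pair of columns can share at most one row with both entries 1 (else a 2×2 all-ones block appears), so Σ_i C(r_i, 2) ≤ C(175, 2) = 15225. By convexity Σ_i C(r_i, 2) ≥ 170·C(z/170, 2) = z(z − 170)/(2·170), giving z² − 170z − 170·175·174 ≤ 0 and hence z ≤ (1/2)[170 + √(28900 + 4·5176500)] = (1/2)[170 + √20734900] ≈ (1/2)(170 + 4553.559) = 2361.7795.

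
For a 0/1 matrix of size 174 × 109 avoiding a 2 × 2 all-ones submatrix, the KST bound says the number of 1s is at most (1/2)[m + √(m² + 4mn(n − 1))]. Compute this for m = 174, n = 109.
z(174, 109; 2, 2) ≤ (1/2)[174 + √(174² + 4·174·109·108)] = (1/2)[174 + √8223588] = 1520.8399

Kővári–Sós–Turán: let r_1, ..., r_174 be the row sums and z = Σ r_i the total number of 1s. Each pair of columns can share at most one row with both entries 1 (else a 2×2 all-ones block appears), so Σ_i C(r_i, 2) ≤ C(109, 2) = 5886. By convexity Σ_i C(r_i, 2) ≥ 174·C(z/174, 2) = z(z − 174)/(2·174), giving z² − 174z − 174·109·108 ≤ 0 and hence z ≤ (1/2)[174 + √(30276 + 4·2048328)] = (1/2)[174 + √8223588] ≈ (1/2)(174 + 2867.6799) = 1520.8399.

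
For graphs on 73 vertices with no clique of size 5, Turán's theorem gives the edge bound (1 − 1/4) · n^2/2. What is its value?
Turán density bound = (3/4) · 73^2/2 = 15987/8 ≈ 1998.375

Turán's theorem: ex(n, K_{r+1}) is achieved by the complete r-partite Turán graph T(n, r) with parts as balanced as possible, and is at most (1 − 1/r) · n^2/2. For r = 4, n = 73: the density bound is (3/4) · 5329/2 = 15987/8 ≈ 1998.375. The integer-valued extremum is e(T(73, 4)) = 1998, which is strictly less than the density bound 15987/8 since 4 ∤ 73 (the parts of T(73, 4) cannot all be equal).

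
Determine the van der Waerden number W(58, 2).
W(58, 2) = 58 + 1 = 59

A 2-term AP is any pair of integers, so a monochromatic 2-AP exists iff some colour is used at least twice. With 58 colours, the colouring i ↦ i on {1, ..., 58} uses each colour once, avoiding any monochromatic pair, so W(58, 2) > 58. For {1, ..., 59}, pigeonhole forces two integers of the same colour, which form a monochromatic 2-AP. Hence W(58, 2) = 59.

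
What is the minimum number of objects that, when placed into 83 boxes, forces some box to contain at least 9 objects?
n = (9 − 1)·83 + 1 = 665

By the generalised pigeonhole principle, to guarantee some box contains ≥ r objects we need more than (r − 1) · k objects total. Threshold: n = (r − 1) · k + 1. With r = 9 and k = 83: n = 8 · 83 + 1 = 664 + 1 = 665. For n = 664 = 8 · 83, we can put exactly 8 objects in every box, avoiding 9 in any single one — so 665 is tight.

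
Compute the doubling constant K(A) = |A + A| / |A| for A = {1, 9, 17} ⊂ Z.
K = |A + A| / |A| = 5/3

Enumerate A + A = {a + b : a, b ∈ A}. With |A| = 3, there are |A|^2 = 9 ordered sum pairs; collecting distinct values, A + A = {2, 10, 18, 26, 34}, so |A + A| = 5. Thus K = 5/3. Here |A + A| = 2|A| − 1 = 5, the minimum possible — so K = 5/3 is minimal, which holds iff A is an arithmetic progression.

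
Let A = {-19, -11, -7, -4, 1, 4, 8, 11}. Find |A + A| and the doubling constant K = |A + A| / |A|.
K = |A + A| / |A| = 27/8

Enumerate A + A = {a + b : a, b ∈ A}. With |A| = 8, there are |A|^2 = 64 ordered sum pairs; collecting distinct values, A + A = {-38, -30, -26, -23, -22, -18, -15, -14, -11, -10, -8, -7, -6, -3, 0, 1, 2, 4, 5, 7, 8, 9, 12, 15, 16, 19, 22}, so |A + A| = 27. Thus K = 27/8. For comparison, the minimum possible |A + A| over all 8-element sets is 2·8 − 1 = 15 (so min K = 15/8), attained only by arithmetic progressions.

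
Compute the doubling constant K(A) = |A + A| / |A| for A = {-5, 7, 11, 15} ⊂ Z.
K = |A + A| / |A| = 9/4

Enumerate A + A = {a + b : a, b ∈ A}. With |A| = 4, there are |A|^2 = 16 ordered sum pairs; collecting distinct values, A + A = {-10, 2, 6, 10, 14, 18, 22, 26, 30}, so |A + A| = 9. Thus K = 9/4. For comparison, the minimum possible |A + A| over all 4-element sets is 2·4 − 1 = 7 (so min K = 7/4), attained only by arithmetic progressions.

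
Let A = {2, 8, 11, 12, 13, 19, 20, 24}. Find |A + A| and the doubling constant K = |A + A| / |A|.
K = |A + A| / |A| = 29/8

Enumerate A + A = {a + b : a, b ∈ A}. With |A| = 8, there are |A|^2 = 64 ordered sum pairs; collecting distinct values, A + A = {4, 10, 13, 14, 15, 16, 19, 20, 21, 22, 23, 24, 25, 26, 27, 28, 30, 31, 32, 33, 35, 36, 37, 38, 39, 40, 43, 44, 48}, so |A + A| = 29. Thus K = 29/8. For comparison, the minimum possible |A + A| over all 8-element sets is 2·8 − 1 = 15 (so min K = 15/8), attained only by arithmetic progressions.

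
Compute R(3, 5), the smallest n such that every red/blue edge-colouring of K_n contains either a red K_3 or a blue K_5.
R(3, 5) = 14

Lower bound: an explicit 2-colouring of K_{13} (typically a Paley-type or other structured construction) avoids a red K_3 and a blue K_5, showing R(3, 5) > 13.
Upper bound: the Erdős–Szekeres recurrence R(r, t') ≤ R(r−1, t') + R(r, t'−1) yields R(3, 5) ≤ 14.
Hence R(3, 5) = 14.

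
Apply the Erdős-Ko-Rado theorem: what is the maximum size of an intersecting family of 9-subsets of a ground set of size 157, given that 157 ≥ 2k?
max |F| = C(156, 8) = 7248464019225

The Erdős-Ko-Rado theorem states: for n ≥ 2k, an intersecting family of k-subsets of an n-element set has size at most C(n − 1, k − 1), with equality for 'star' families {A ⊆ [n] : |A| = k, i ∈ A} (fix an element i). For n = 157, k = 9: C(156, 8) = 7248464019225.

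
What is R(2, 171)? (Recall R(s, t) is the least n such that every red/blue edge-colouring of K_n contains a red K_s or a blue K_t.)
R(2, 171) = 171

R(2, k) = k for all k ≥ 2: in a 2-colouring of K_k, either some edge is red (a red K_2) or all edges are blue (a blue K_k). And K_{170} coloured all-blue has no blue K_171, so R(2, 171) > 170. Hence R(2, 171) = 171.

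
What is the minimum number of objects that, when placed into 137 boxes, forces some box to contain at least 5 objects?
n = (5 − 1)·137 + 1 = 549

By the generalised pigeonhole principle, to guarantee some box contains ≥ r objects we need more than (r − 1) · k objects total. Threshold: n = (r − 1) · k + 1. With r = 5 and k = 137: n = 4 · 137 + 1 = 548 + 1 = 549. For n = 548 = 4 · 137, we can put exactly 4 objects in every box, avoiding 5 in any single one — so 549 is tight.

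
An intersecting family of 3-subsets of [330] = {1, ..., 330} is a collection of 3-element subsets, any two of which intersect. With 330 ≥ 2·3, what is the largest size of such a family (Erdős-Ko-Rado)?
max |F| = C(329, 2) = 53956

The Erdős-Ko-Rado theorem states: for n ≥ 2k, an intersecting family of k-subsets of an n-element set has size at most C(n − 1, k − 1), with equality for 'star' families {A ⊆ [n] : |A| = k, i ∈ A} (fix an element i). For n = 330, k = 3: C(329, 2) = 53956.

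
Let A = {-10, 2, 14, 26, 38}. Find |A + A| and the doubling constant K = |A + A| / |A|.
K = |A + A| / |A| = 9/5

Enumerate A + A = {a + b : a, b ∈ A}. With |A| = 5, there are |A|^2 = 25 ordered sum pairs; collecting distinct values, A + A = {-20, -8, 4, 16, 28, 40, 52, 64, 76}, so |A + A| = 9. Thus K = 9/5. Here |A + A| = 2|A| − 1 = 9, the minimum possible — so K = 9/5 is minimal, which holds iff A is an arithmetic progression.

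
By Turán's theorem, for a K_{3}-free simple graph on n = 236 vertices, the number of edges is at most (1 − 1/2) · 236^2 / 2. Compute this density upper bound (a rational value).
Turán density bound = (1/2) · 236^2/2 = 13924

Turán's theorem: ex(n, K_{r+1}) is achieved by the complete r-partite Turán graph T(n, r) with parts as balanced as possible, and is at most (1 − 1/r) · n^2/2. For r = 2, n = 236: the density bound is (1/2) · 55696/2 = 13924. Since 2 ∣ 236, the Turán graph T(236, 2) has parts of equal size 118, and its edge count e(T(236, 2)) = 13924 attains the density bound exactly.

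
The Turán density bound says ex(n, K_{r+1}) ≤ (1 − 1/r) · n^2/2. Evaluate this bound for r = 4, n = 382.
Turán density bound = (3/4) · 382^2/2 = 109443/2 ≈ 54721.5

Turán's theorem: ex(n, K_{r+1}) is achieved by the complete r-partite Turán graph T(n, r) with parts as balanced as possible, and is at most (1 − 1/r) · n^2/2. For r = 4, n = 382: the density bound is (3/4) · 145924/2 = 109443/2 ≈ 54721.5. The integer-valued extremum is e(T(382, 4)) = 54721, which is strictly less than the density bound 109443/2 since 4 ∤ 382 (the parts of T(382, 4) cannot all be equal).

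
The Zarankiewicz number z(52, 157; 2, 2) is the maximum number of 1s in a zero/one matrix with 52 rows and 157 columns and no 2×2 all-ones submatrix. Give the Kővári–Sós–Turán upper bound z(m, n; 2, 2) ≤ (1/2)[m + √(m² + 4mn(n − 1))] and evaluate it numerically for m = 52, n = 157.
z(52, 157; 2, 2) ≤ (1/2)[52 + √(52² + 4·52·157·156)] = (1/2)[52 + √5097040] = 1154.8313

Kővári–Sós–Turán: let r_1, ..., r_52 be the row sums and z = Σ r_i the total number of 1s. Each pair of columns can share at most one row with both entries 1 (else a 2×2 all-ones block appears), so Σ_i C(r_i, 2) ≤ C(157, 2) = 12246. By convexity Σ_i C(r_i, 2) ≥ 52·C(z/52, 2) = z(z − 52)/(2·52), giving z² − 52z − 52·157·156 ≤ 0 and hence z ≤ (1/2)[52 + √(2704 + 4·1273584)] = (1/2)[52 + √5097040] ≈ (1/2)(52 + 2257.6625) = 1154.8313.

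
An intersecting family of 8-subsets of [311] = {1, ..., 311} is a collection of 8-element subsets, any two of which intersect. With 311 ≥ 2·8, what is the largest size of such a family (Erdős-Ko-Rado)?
max |F| = C(310, 7) = 50988657595920

Erdős-Ko-Rado (1961): when n ≥ 2k, max |F| = C(n−1, k−1). The bound is attained by the star {A : i ∈ A} for any fixed i ∈ [n]. Here C(311−1, 8−1) = C(310, 7) = 50988657595920.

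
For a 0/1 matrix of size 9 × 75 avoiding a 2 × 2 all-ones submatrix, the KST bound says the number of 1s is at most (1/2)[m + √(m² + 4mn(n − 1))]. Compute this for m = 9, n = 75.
z(9, 75; 2, 2) ≤ (1/2)[9 + √(9² + 4·9·75·74)] = (1/2)[9 + √199881] = 228.0403

Kővári–Sós–Turán: let r_1, ..., r_9 be the row sums and z = Σ r_i the total number of 1s. Each pair of columns can share at most one row with both entries 1 (else a 2×2 all-ones block appears), so Σ_i C(r_i, 2) ≤ C(75, 2) = 2775. By convexity Σ_i C(r_i, 2) ≥ 9·C(z/9, 2) = z(z − 9)/(2·9), giving z² − 9z − 9·75·74 ≤ 0 and hence z ≤ (1/2)[9 + √(81 + 4·49950)] = (1/2)[9 + √199881] ≈ (1/2)(9 + 447.0805) = 228.0403.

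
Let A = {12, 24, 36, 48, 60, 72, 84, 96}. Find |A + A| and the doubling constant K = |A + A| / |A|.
K = |A + A| / |A| = 15/8

Enumerate A + A = {a + b : a, b ∈ A}. With |A| = 8, there are |A|^2 = 64 ordered sum pairs; collecting distinct values, A + A = {24, 36, 48, 60, 72, 84, 96, 108, 120, 132, 144, 156, 168, 180, 192}, so |A + A| = 15. Thus K = 15/8. Here |A + A| = 2|A| − 1 = 15, the minimum possible — so K = 15/8 is minimal, which holds iff A is an arithmetic progression.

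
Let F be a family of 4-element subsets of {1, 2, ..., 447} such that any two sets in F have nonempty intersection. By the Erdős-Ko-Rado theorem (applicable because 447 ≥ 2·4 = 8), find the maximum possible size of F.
max |F| = C(446, 3) = 14686780

Erdős-Ko-Rado (1961): when n ≥ 2k, max |F| = C(n−1, k−1). The bound is attained by the star {A : i ∈ A} for any fixed i ∈ [n]. Here C(447−1, 4−1) = C(446, 3) = 14686780.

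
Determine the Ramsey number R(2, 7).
R(2, 7) = 7

R(2, k) = k for all k ≥ 2: in a 2-colouring of K_k, either some edge is red (a red K_2) or all edges are blue (a blue K_k). And K_{6} coloured all-blue has no blue K_7, so R(2, 7) > 6. Hence R(2, 7) = 7.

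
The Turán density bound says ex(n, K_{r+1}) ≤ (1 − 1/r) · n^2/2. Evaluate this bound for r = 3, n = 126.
Turán density bound = (2/3) · 126^2/2 = 5292

Turán's theorem: ex(n, K_{r+1}) is achieved by the complete r-partite Turán graph T(n, r) with parts as balanced as possible, and is at most (1 − 1/r) · n^2/2. For r = 3, n = 126: the density bound is (2/3) · 15876/2 = 5292. Since 3 ∣ 126, the Turán graph T(126, 3) has parts of equal size 42, and its edge count e(T(126, 3)) = 5292 attains the density bound exactly.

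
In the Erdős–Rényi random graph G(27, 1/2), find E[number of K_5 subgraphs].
E[# K_5] = C(27, 5) · (1/2)^C(5, 2) = 80730 / 2^10 = 40365/512 ≈ 78.837891

For each 5-subset S of vertices (there are C(27, 5) = 80730 such S), let X_S = 1 if S induces a K_5 (all C(5, 2) = 10 edges present). Then P(X_S = 1) = (1/2)^10 = 1/1024. By linearity of expectation, E[# K_5] = C(27, 5) · (1/2)^10 = 80730 / 1024 = 40365/512 ≈ 78.837891.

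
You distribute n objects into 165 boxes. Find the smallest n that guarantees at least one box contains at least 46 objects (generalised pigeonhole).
n = (46 − 1)·165 + 1 = 7426

By the generalised pigeonhole principle, to guarantee some box contains ≥ r objects we need more than (r − 1) · k objects total. Threshold: n = (r − 1) · k + 1. With r = 46 and k = 165: n = 45 · 165 + 1 = 7425 + 1 = 7426. For n = 7425 = 45 · 165, we can put exactly 45 objects in every box, avoiding 46 in any single one — so 7426 is tight.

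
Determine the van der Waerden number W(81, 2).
W(81, 2) = 81 + 1 = 82

A 2-term AP is any pair of integers, so a monochromatic 2-AP exists iff some colour is used at least twice. With 81 colours, the colouring i ↦ i on {1, ..., 81} uses each colour once, avoiding any monochromatic pair, so W(81, 2) > 81. For {1, ..., 82}, pigeonhole forces two integers of the same colour, which form a monochromatic 2-AP. Hence W(81, 2) = 82.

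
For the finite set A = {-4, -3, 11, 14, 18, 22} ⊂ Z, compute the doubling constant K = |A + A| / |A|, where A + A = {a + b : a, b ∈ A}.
K = |A + A| / |A| = 20/6 = 10/3

Enumerate A + A = {a + b : a, b ∈ A}. With |A| = 6, there are |A|^2 = 36 ordered sum pairs; collecting distinct values, A + A = {-8, -7, -6, 7, 8, 10, 11, 14, 15, 18, 19, 22, 25, 28, 29, 32, 33, 36, 40, 44}, so |A + A| = 20. Thus K = 20/6 = 10/3. For comparison, the minimum possible |A + A| over all 6-element sets is 2·6 − 1 = 11 (so min K = 11/6), attained only by arithmetic progressions.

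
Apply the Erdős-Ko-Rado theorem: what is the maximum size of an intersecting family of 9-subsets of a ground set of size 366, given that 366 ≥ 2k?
max |F| = C(365, 8) = 7232294429652435

Erdős-Ko-Rado (1961): when n ≥ 2k, max |F| = C(n−1, k−1). The bound is attained by the star {A : i ∈ A} for any fixed i ∈ [n]. Here C(366−1, 9−1) = C(365, 8) = 7232294429652435.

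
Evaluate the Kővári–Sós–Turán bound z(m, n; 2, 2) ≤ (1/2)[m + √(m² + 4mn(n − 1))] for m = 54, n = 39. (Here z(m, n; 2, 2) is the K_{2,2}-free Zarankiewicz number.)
z(54, 39; 2, 2) ≤ (1/2)[54 + √(54² + 4·54·39·38)] = (1/2)[54 + √323028] = 311.1778

Kővári–Sós–Turán: let r_1, ..., r_54 be the row sums and z = Σ r_i the total number of 1s. Each pair of columns can share at most one row with both entries 1 (else a 2×2 all-ones block appears), so Σ_i C(r_i, 2) ≤ C(39, 2) = 741. By convexity Σ_i C(r_i, 2) ≥ 54·C(z/54, 2) = z(z − 54)/(2·54), giving z² − 54z − 54·39·38 ≤ 0 and hence z ≤ (1/2)[54 + √(2916 + 4·80028)] = (1/2)[54 + √323028] ≈ (1/2)(54 + 568.3555) = 311.1778.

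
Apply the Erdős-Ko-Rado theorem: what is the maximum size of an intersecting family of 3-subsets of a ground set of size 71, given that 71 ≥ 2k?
max |F| = C(70, 2) = 2415

Erdős-Ko-Rado (1961): when n ≥ 2k, max |F| = C(n−1, k−1). The bound is attained by the star {A : i ∈ A} for any fixed i ∈ [n]. Here C(71−1, 3−1) = C(70, 2) = 2415.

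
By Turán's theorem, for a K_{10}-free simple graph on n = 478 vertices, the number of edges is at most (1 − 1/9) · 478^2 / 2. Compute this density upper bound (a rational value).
Turán density bound = (8/9) · 478^2/2 = 913936/9 ≈ 101548.4444

Turán's theorem: ex(n, K_{r+1}) is achieved by the complete r-partite Turán graph T(n, r) with parts as balanced as possible, and is at most (1 − 1/r) · n^2/2. For r = 9, n = 478: the density bound is (8/9) · 228484/2 = 913936/9 ≈ 101548.4444. The integer-valued extremum is e(T(478, 9)) = 101548, which is strictly less than the density bound 913936/9 since 9 ∤ 478 (the parts of T(478, 9) cannot all be equal).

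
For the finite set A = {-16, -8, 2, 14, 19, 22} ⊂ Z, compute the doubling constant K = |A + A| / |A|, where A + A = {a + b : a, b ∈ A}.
K = |A + A| / |A| = 20/6 = 10/3

Enumerate A + A = {a + b : a, b ∈ A}. With |A| = 6, there are |A|^2 = 36 ordered sum pairs; collecting distinct values, A + A = {-32, -24, -16, -14, -6, -2, 3, 4, 6, 11, 14, 16, 21, 24, 28, 33, 36, 38, 41, 44}, so |A + A| = 20. Thus K = 20/6 = 10/3. For comparison, the minimum possible |A + A| over all 6-element sets is 2·6 − 1 = 11 (so min K = 11/6), attained only by arithmetic progressions.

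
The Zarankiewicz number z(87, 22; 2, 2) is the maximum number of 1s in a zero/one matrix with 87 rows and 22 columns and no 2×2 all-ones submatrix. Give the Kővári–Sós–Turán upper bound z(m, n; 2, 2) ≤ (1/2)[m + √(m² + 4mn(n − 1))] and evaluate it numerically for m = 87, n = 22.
z(87, 22; 2, 2) ≤ (1/2)[87 + √(87² + 4·87·22·21)] = (1/2)[87 + √168345] = 248.6493

Kővári–Sós–Turán: let r_1, ..., r_87 be the row sums and z = Σ r_i the total number of 1s. Each pair of columns can share at most one row with both entries 1 (else a 2×2 all-ones block appears), so Σ_i C(r_i, 2) ≤ C(22, 2) = 231. By convexity Σ_i C(r_i, 2) ≥ 87·C(z/87, 2) = z(z − 87)/(2·87), giving z² − 87z − 87·22·21 ≤ 0 and hence z ≤ (1/2)[87 + √(7569 + 4·40194)] = (1/2)[87 + √168345] ≈ (1/2)(87 + 410.2987) = 248.6493.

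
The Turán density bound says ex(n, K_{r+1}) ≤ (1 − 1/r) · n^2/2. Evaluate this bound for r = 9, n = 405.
Turán density bound = (8/9) · 405^2/2 = 72900

Turán's theorem: ex(n, K_{r+1}) is achieved by the complete r-partite Turán graph T(n, r) with parts as balanced as possible, and is at most (1 − 1/r) · n^2/2. For r = 9, n = 405: the density bound is (8/9) · 164025/2 = 72900. Since 9 ∣ 405, the Turán graph T(405, 9) has parts of equal size 45, and its edge count e(T(405, 9)) = 72900 attains the density bound exactly.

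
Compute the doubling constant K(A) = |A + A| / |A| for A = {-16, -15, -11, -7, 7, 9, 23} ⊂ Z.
K = |A + A| / |A| = 26/7

Enumerate A + A = {a + b : a, b ∈ A}. With |A| = 7, there are |A|^2 = 49 ordered sum pairs; collecting distinct values, A + A = {-32, -31, -30, -27, -26, -23, -22, -18, -14, -9, -8, -7, -6, -4, -2, 0, 2, 7, 8, 12, 14, 16, 18, 30, 32, 46}, so |A + A| = 26. Thus K = 26/7. For comparison, the minimum possible |A + A| over all 7-element sets is 2·7 − 1 = 13 (so min K = 13/7), attained only by arithmetic progressions.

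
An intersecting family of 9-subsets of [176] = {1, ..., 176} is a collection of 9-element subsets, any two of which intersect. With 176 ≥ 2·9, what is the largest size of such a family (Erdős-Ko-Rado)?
max |F| = C(175, 8) = 18547370252775

Erdős-Ko-Rado (1961): when n ≥ 2k, max |F| = C(n−1, k−1). The bound is attained by the star {A : i ∈ A} for any fixed i ∈ [n]. Here C(176−1, 9−1) = C(175, 8) = 18547370252775.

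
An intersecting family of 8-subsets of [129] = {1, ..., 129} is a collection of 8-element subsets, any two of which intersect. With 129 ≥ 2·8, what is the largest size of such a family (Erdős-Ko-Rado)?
max |F| = C(128, 7) = 94525795200

Erdős-Ko-Rado (1961): when n ≥ 2k, max |F| = C(n−1, k−1). The bound is attained by the star {A : i ∈ A} for any fixed i ∈ [n]. Here C(129−1, 8−1) = C(128, 7) = 94525795200.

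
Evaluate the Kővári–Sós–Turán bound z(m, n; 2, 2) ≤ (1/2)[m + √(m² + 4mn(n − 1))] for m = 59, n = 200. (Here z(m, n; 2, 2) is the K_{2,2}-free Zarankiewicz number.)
z(59, 200; 2, 2) ≤ (1/2)[59 + √(59² + 4·59·200·199)] = (1/2)[59 + √9396281] = 1562.1677

Kővári–Sós–Turán: let r_1, ..., r_59 be the row sums and z = Σ r_i the total number of 1s. Each pair of columns can share at most one row with both entries 1 (else a 2×2 all-ones block appears), so Σ_i C(r_i, 2) ≤ C(200, 2) = 19900. By convexity Σ_i C(r_i, 2) ≥ 59·C(z/59, 2) = z(z − 59)/(2·59), giving z² − 59z − 59·200·199 ≤ 0 and hence z ≤ (1/2)[59 + √(3481 + 4·2348200)] = (1/2)[59 + √9396281] ≈ (1/2)(59 + 3065.3354) = 1562.1677.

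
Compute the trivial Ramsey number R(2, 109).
R(2, 109) = 109

R(2, k) = k for all k ≥ 2: in a 2-colouring of K_k, either some edge is red (a red K_2) or all edges are blue (a blue K_k). And K_{108} coloured all-blue has no blue K_109, so R(2, 109) > 108. Hence R(2, 109) = 109.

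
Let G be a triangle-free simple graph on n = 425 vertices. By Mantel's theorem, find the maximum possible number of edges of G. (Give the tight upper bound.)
ex(425, K_3) = ⌊425^2/4⌋ = 45156

Mantel (1907): a triangle-free graph on n vertices has at most ⌊n^2/4⌋ edges, with equality for the complete bipartite graph K_{⌊n/2⌋, ⌈n/2⌉}. For n = 425: ⌊425^2/4⌋ = ⌊180625/4⌋ = 45156. The extremal graph is K_{212, 213}, which has 212·213 = 45156 edges.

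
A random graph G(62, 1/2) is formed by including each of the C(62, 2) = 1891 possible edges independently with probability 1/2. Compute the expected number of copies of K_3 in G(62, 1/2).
E[# K_3] = C(62, 3) · (1/2)^C(3, 2) = 37820 / 2^3 = 9455/2 = 4727.5

For each 3-subset S of vertices (there are C(62, 3) = 37820 such S), let X_S = 1 if S induces a K_3 (all C(3, 2) = 3 edges present). Then P(X_S = 1) = (1/2)^3 = 1/8. By linearity of expectation, E[# K_3] = C(62, 3) · (1/2)^3 = 37820 / 8 = 9455/2 = 4727.5.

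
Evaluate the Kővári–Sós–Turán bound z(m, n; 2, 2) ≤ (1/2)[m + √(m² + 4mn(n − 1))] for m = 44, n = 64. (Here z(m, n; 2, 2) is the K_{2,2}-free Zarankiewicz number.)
z(44, 64; 2, 2) ≤ (1/2)[44 + √(44² + 4·44·64·63)] = (1/2)[44 + √711568] = 443.7725

Kővári–Sós–Turán: let r_1, ..., r_44 be the row sums and z = Σ r_i the total number of 1s. Each pair of columns can share at most one row with both entries 1 (else a 2×2 all-ones block appears), so Σ_i C(r_i, 2) ≤ C(64, 2) = 2016. By convexity Σ_i C(r_i, 2) ≥ 44·C(z/44, 2) = z(z − 44)/(2·44), giving z² − 44z − 44·64·63 ≤ 0 and hence z ≤ (1/2)[44 + √(1936 + 4·177408)] = (1/2)[44 + √711568] ≈ (1/2)(44 + 843.5449) = 443.7725.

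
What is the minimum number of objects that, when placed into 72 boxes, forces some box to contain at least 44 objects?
n = (44 − 1)·72 + 1 = 3097

By the generalised pigeonhole principle, to guarantee some box contains ≥ r objects we need more than (r − 1) · k objects total. Threshold: n = (r − 1) · k + 1. With r = 44 and k = 72: n = 43 · 72 + 1 = 3096 + 1 = 3097. For n = 3096 = 43 · 72, we can put exactly 43 objects in every box, avoiding 44 in any single one — so 3097 is tight.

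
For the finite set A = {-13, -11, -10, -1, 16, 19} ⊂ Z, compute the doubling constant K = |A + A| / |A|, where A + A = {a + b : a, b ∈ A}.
K = |A + A| / |A| = 20/6 = 10/3

Enumerate A + A = {a + b : a, b ∈ A}. With |A| = 6, there are |A|^2 = 36 ordered sum pairs; collecting distinct values, A + A = {-26, -24, -23, -22, -21, -20, -14, -12, -11, -2, 3, 5, 6, 8, 9, 15, 18, 32, 35, 38}, so |A + A| = 20. Thus K = 20/6 = 10/3. For comparison, the minimum possible |A + A| over all 6-element sets is 2·6 − 1 = 11 (so min K = 11/6), attained only by arithmetic progressions.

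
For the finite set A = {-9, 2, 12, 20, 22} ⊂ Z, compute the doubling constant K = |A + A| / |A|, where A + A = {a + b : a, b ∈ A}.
K = |A + A| / |A| = 14/5

Enumerate A + A = {a + b : a, b ∈ A}. With |A| = 5, there are |A|^2 = 25 ordered sum pairs; collecting distinct values, A + A = {-18, -7, 3, 4, 11, 13, 14, 22, 24, 32, 34, 40, 42, 44}, so |A + A| = 14. Thus K = 14/5. For comparison, the minimum possible |A + A| over all 5-element sets is 2·5 − 1 = 9 (so min K = 9/5), attained only by arithmetic progressions.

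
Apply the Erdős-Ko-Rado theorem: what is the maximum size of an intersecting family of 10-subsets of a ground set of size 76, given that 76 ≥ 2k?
max |F| = C(75, 9) = 125595622175

The Erdős-Ko-Rado theorem states: for n ≥ 2k, an intersecting family of k-subsets of an n-element set has size at most C(n − 1, k − 1), with equality for 'star' families {A ⊆ [n] : |A| = k, i ∈ A} (fix an element i). For n = 76, k = 10: C(75, 9) = 125595622175.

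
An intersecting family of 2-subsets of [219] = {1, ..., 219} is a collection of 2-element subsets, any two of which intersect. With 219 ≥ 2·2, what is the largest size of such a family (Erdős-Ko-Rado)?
max |F| = C(218, 1) = 218

Erdős-Ko-Rado (1961): when n ≥ 2k, max |F| = C(n−1, k−1). The bound is attained by the star {A : i ∈ A} for any fixed i ∈ [n]. Here C(219−1, 2−1) = C(218, 1) = 218.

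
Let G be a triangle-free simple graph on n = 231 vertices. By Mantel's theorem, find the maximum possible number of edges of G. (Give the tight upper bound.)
ex(231, K_3) = ⌊231^2/4⌋ = 13340

Mantel (1907): a triangle-free graph on n vertices has at most ⌊n^2/4⌋ edges, with equality for the complete bipartite graph K_{⌊n/2⌋, ⌈n/2⌉}. For n = 231: ⌊231^2/4⌋ = ⌊53361/4⌋ = 13340. The extremal graph is K_{115, 116}, which has 115·116 = 13340 edges.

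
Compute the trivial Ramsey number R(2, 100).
R(2, 100) = 100

R(2, k) = k for all k ≥ 2: in a 2-colouring of K_k, either some edge is red (a red K_2) or all edges are blue (a blue K_k). And K_{99} coloured all-blue has no blue K_100, so R(2, 100) > 99. Hence R(2, 100) = 100.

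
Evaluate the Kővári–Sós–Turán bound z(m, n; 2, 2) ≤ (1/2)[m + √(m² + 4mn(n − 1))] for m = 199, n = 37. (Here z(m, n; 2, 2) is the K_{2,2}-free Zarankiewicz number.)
z(199, 37; 2, 2) ≤ (1/2)[199 + √(199² + 4·199·37·36)] = (1/2)[199 + √1099873] = 623.8742

Kővári–Sós–Turán: let r_1, ..., r_199 be the row sums and z = Σ r_i the total number of 1s. Each pair of columns can share at most one row with both entries 1 (else a 2×2 all-ones block appears), so Σ_i C(r_i, 2) ≤ C(37, 2) = 666. By convexity Σ_i C(r_i, 2) ≥ 199·C(z/199, 2) = z(z − 199)/(2·199), giving z² − 199z − 199·37·36 ≤ 0 and hence z ≤ (1/2)[199 + √(39601 + 4·265068)] = (1/2)[199 + √1099873] ≈ (1/2)(199 + 1048.7483) = 623.8742.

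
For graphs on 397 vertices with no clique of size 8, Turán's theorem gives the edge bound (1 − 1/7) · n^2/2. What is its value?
Turán density bound = (6/7) · 397^2/2 = 472827/7 ≈ 67546.7143

Turán's theorem: ex(n, K_{r+1}) is achieved by the complete r-partite Turán graph T(n, r) with parts as balanced as possible, and is at most (1 − 1/r) · n^2/2. For r = 7, n = 397: the density bound is (6/7) · 157609/2 = 472827/7 ≈ 67546.7143. The integer-valued extremum is e(T(397, 7)) = 67546, which is strictly less than the density bound 472827/7 since 7 ∤ 397 (the parts of T(397, 7) cannot all be equal).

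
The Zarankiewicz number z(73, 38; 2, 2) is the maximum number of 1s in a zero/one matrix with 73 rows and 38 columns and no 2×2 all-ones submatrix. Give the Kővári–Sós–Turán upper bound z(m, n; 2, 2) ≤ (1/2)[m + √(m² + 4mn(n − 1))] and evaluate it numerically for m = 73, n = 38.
z(73, 38; 2, 2) ≤ (1/2)[73 + √(73² + 4·73·38·37)] = (1/2)[73 + √415881] = 358.9442

Kővári–Sós–Turán: let r_1, ..., r_73 be the row sums and z = Σ r_i the total number of 1s. Each pair of columns can share at most one row with both entries 1 (else a 2×2 all-ones block appears), so Σ_i C(r_i, 2) ≤ C(38, 2) = 703. By convexity Σ_i C(r_i, 2) ≥ 73·C(z/73, 2) = z(z − 73)/(2·73), giving z² − 73z − 73·38·37 ≤ 0 and hence z ≤ (1/2)[73 + √(5329 + 4·102638)] = (1/2)[73 + √415881] ≈ (1/2)(73 + 644.8884) = 358.9442.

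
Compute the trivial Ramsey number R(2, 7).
R(2, 7) = 7

R(2, k) = k for all k ≥ 2: in a 2-colouring of K_k, either some edge is red (a red K_2) or all edges are blue (a blue K_k). And K_{6} coloured all-blue has no blue K_7, so R(2, 7) > 6. Hence R(2, 7) = 7.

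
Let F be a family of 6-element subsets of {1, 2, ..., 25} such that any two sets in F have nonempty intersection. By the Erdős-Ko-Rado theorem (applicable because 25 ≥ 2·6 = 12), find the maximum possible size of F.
max |F| = C(24, 5) = 42504

Erdős-Ko-Rado (1961): when n ≥ 2k, max |F| = C(n−1, k−1). The bound is attained by the star {A : i ∈ A} for any fixed i ∈ [n]. Here C(25−1, 6−1) = C(24, 5) = 42504.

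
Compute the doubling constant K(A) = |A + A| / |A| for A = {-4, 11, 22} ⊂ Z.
K = |A + A| / |A| = 6/3 = 2

Enumerate A + A = {a + b : a, b ∈ A}. With |A| = 3, there are |A|^2 = 9 ordered sum pairs; collecting distinct values, A + A = {-8, 7, 18, 22, 33, 44}, so |A + A| = 6. Thus K = 6/3 = 2. For comparison, the minimum possible |A + A| over all 3-element sets is 2·3 − 1 = 5 (so min K = 5/3), attained only by arithmetic progressions.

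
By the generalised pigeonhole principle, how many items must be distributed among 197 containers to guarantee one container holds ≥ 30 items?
n = (30 − 1)·197 + 1 = 5714

By the generalised pigeonhole principle, to guarantee some box contains ≥ r objects we need more than (r − 1) · k objects total. Threshold: n = (r − 1) · k + 1. With r = 30 and k = 197: n = 29 · 197 + 1 = 5713 + 1 = 5714. For n = 5713 = 29 · 197, we can put exactly 29 objects in every box, avoiding 30 in any single one — so 5714 is tight.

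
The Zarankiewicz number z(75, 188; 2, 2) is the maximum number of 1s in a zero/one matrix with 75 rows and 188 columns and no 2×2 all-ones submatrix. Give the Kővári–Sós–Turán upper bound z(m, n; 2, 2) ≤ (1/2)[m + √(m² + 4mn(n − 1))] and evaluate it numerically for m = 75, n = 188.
z(75, 188; 2, 2) ≤ (1/2)[75 + √(75² + 4·75·188·187)] = (1/2)[75 + √10552425] = 1661.7248

Kővári–Sós–Turán: let r_1, ..., r_75 be the row sums and z = Σ r_i the total number of 1s. Each pair of columns can share at most one row with both entries 1 (else a 2×2 all-ones block appears), so Σ_i C(r_i, 2) ≤ C(188, 2) = 17578. By convexity Σ_i C(r_i, 2) ≥ 75·C(z/75, 2) = z(z − 75)/(2·75), giving z² − 75z − 75·188·187 ≤ 0 and hence z ≤ (1/2)[75 + √(5625 + 4·2636700)] = (1/2)[75 + √10552425] ≈ (1/2)(75 + 3248.4496) = 1661.7248.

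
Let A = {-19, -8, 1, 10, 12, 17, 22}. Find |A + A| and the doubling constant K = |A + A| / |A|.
K = |A + A| / |A| = 25/7

Enumerate A + A = {a + b : a, b ∈ A}. With |A| = 7, there are |A|^2 = 49 ordered sum pairs; collecting distinct values, A + A = {-38, -27, -18, -16, -9, -7, -2, 2, 3, 4, 9, 11, 13, 14, 18, 20, 22, 23, 24, 27, 29, 32, 34, 39, 44}, so |A + A| = 25. Thus K = 25/7. For comparison, the minimum possible |A + A| over all 7-element sets is 2·7 − 1 = 13 (so min K = 13/7), attained only by arithmetic progressions.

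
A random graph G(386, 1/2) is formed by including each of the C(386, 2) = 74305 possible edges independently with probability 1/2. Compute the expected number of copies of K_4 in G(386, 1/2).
E[# K_4] = C(386, 4) · (1/2)^C(4, 2) = 910682080 / 2^6 = 28458815/2 = 14229407.5

For each 4-subset S of vertices (there are C(386, 4) = 910682080 such S), let X_S = 1 if S induces a K_4 (all C(4, 2) = 6 edges present). Then P(X_S = 1) = (1/2)^6 = 1/64. By linearity of expectation, E[# K_4] = C(386, 4) · (1/2)^6 = 910682080 / 64 = 28458815/2 = 14229407.5.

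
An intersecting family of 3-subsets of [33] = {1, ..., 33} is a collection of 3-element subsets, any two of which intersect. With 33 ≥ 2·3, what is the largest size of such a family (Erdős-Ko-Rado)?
max |F| = C(32, 2) = 496

The Erdős-Ko-Rado theorem states: for n ≥ 2k, an intersecting family of k-subsets of an n-element set has size at most C(n − 1, k − 1), with equality for 'star' families {A ⊆ [n] : |A| = k, i ∈ A} (fix an element i). For n = 33, k = 3: C(32, 2) = 496.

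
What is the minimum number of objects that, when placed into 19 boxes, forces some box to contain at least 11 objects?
n = (11 − 1)·19 + 1 = 191

By the generalised pigeonhole principle, to guarantee some box contains ≥ r objects we need more than (r − 1) · k objects total. Threshold: n = (r − 1) · k + 1. With r = 11 and k = 19: n = 10 · 19 + 1 = 190 + 1 = 191. For n = 190 = 10 · 19, we can put exactly 10 objects in every box, avoiding 11 in any single one — so 191 is tight.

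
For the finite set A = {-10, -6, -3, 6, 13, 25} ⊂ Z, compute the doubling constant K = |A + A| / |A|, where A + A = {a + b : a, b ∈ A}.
K = |A + A| / |A| = 19/6

Enumerate A + A = {a + b : a, b ∈ A}. With |A| = 6, there are |A|^2 = 36 ordered sum pairs; collecting distinct values, A + A = {-20, -16, -13, -12, -9, -6, -4, 0, 3, 7, 10, 12, 15, 19, 22, 26, 31, 38, 50}, so |A + A| = 19. Thus K = 19/6. For comparison, the minimum possible |A + A| over all 6-element sets is 2·6 − 1 = 11 (so min K = 11/6), attained only by arithmetic progressions.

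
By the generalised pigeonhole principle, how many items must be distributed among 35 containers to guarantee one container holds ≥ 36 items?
n = (36 − 1)·35 + 1 = 1226

By the generalised pigeonhole principle, to guarantee some box contains ≥ r objects we need more than (r − 1) · k objects total. Threshold: n = (r − 1) · k + 1. With r = 36 and k = 35: n = 35 · 35 + 1 = 1225 + 1 = 1226. For n = 1225 = 35 · 35, we can put exactly 35 objects in every box, avoiding 36 in any single one — so 1226 is tight.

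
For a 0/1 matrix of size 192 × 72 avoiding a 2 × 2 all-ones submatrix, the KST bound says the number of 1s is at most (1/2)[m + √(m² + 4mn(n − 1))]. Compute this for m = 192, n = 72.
z(192, 72; 2, 2) ≤ (1/2)[192 + √(192² + 4·192·72·71)] = (1/2)[192 + √3962880] = 1091.3492

Kővári–Sós–Turán: let r_1, ..., r_192 be the row sums and z = Σ r_i the total number of 1s. Each pair of columns can share at most one row with both entries 1 (else a 2×2 all-ones block appears), so Σ_i C(r_i, 2) ≤ C(72, 2) = 2556. By convexity Σ_i C(r_i, 2) ≥ 192·C(z/192, 2) = z(z − 192)/(2·192), giving z² − 192z − 192·72·71 ≤ 0 and hence z ≤ (1/2)[192 + √(36864 + 4·981504)] = (1/2)[192 + √3962880] ≈ (1/2)(192 + 1990.6984) = 1091.3492.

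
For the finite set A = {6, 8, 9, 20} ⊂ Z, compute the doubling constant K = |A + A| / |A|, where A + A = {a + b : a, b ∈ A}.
K = |A + A| / |A| = 10/4 = 5/2

Enumerate A + A = {a + b : a, b ∈ A}. With |A| = 4, there are |A|^2 = 16 ordered sum pairs; collecting distinct values, A + A = {12, 14, 15, 16, 17, 18, 26, 28, 29, 40}, so |A + A| = 10. Thus K = 10/4 = 5/2. For comparison, the minimum possible |A + A| over all 4-element sets is 2·4 − 1 = 7 (so min K = 7/4), attained only by arithmetic progressions.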